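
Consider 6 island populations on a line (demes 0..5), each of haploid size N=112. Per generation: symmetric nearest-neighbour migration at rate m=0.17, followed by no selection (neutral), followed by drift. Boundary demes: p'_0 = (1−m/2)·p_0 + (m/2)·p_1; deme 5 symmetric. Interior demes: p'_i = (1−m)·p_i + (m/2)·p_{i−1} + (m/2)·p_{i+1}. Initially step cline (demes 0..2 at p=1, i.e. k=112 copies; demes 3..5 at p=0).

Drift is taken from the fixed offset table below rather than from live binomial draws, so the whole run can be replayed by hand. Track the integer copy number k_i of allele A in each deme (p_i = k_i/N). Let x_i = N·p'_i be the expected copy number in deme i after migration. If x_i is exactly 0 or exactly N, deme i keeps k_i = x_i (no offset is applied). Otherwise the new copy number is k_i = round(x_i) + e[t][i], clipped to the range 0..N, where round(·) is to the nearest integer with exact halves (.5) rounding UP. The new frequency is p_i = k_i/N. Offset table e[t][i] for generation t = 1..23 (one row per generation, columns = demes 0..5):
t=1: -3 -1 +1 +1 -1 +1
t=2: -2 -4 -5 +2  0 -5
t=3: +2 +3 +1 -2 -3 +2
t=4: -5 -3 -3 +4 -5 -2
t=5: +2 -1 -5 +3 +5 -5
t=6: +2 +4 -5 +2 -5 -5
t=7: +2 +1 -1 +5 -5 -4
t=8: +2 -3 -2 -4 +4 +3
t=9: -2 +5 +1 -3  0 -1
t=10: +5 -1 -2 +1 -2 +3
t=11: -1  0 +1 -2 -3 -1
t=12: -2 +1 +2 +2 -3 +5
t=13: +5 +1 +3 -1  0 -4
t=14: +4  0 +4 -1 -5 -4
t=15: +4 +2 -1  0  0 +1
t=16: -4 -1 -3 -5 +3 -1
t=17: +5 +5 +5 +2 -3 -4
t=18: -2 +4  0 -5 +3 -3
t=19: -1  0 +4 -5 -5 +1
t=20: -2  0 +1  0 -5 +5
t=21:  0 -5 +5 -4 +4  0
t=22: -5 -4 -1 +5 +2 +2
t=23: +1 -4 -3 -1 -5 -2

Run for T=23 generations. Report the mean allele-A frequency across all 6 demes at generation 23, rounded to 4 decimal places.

t=0: k=[112 112 112 0 0 0]
t=1: x=[112.0000 112.0000 102.4800 9.5200 0.0000 0.0000] k=[112 112 103 11 0 0]
t=2: x=[112.0000 111.2350 95.9450 17.8850 0.9350 0.0000] k=[112 107 91 20 1 0]
t=3: x=[111.5750 106.0650 86.3250 24.4200 2.5300 0.0850] k=[112 109 87 22 0 2]
t=4: x=[111.7450 107.3850 83.3450 25.6550 2.0400 1.8300] k=[107 104 80 30 0 0]
t=5: x=[106.7450 102.2150 77.7900 31.7000 2.5500 0.0000] k=[109 101 73 35 8 0]
t=6: x=[108.3200 99.3000 72.1500 35.9350 9.6150 0.6800] k=[110 103 67 38 5 0]
t=7: x=[109.4050 100.5350 67.5950 37.6600 7.3800 0.4250] k=[111 102 67 43 2 0]
t=8: x=[110.2350 99.7900 67.9350 41.5550 5.3150 0.1700] k=[112 97 66 38 9 3]
t=9: x=[110.7250 95.6400 66.2550 37.9150 10.9550 3.5100] k=[109 101 67 35 11 3]
t=10: x=[108.3200 98.7900 67.1700 35.6800 12.3600 3.6800] k=[112 98 65 37 10 7]
t=11: x=[110.8100 96.3850 65.4250 37.0850 12.0400 7.2550] k=[110 96 66 35 9 6]
t=12: x=[108.8100 94.6400 65.9150 35.4250 10.9550 6.2550] k=[107 96 68 37 8 11]
t=13: x=[106.0650 94.5550 67.7450 37.1700 10.7200 10.7450] k=[111 96 71 36 11 7]
t=14: x=[109.7250 95.1500 70.1500 36.8500 12.7850 7.3400] k=[112 95 74 36 8 3]
t=15: x=[110.5550 94.6600 72.5550 36.8500 9.9550 3.4250] k=[112 97 72 37 10 4]
t=16: x=[110.7250 96.1500 71.1500 37.6800 11.7850 4.5100] k=[107 95 68 33 15 4]
t=17: x=[105.9800 93.7250 67.3200 34.4450 15.5950 4.9350] k=[111 99 72 36 13 1]
t=18: x=[109.9800 97.7250 71.2350 37.1050 13.9350 2.0200] k=[108 102 71 32 17 0]
t=19: x=[107.4900 99.8750 70.3200 34.0400 16.8300 1.4450] k=[106 100 74 29 12 2]
t=20: x=[105.4900 98.3000 72.3850 31.3800 12.5950 2.8500] k=[103 98 73 31 8 8]
t=21: x=[102.5750 96.3000 71.5550 32.6150 9.9550 8.0000] k=[103 91 77 29 14 8]
t=22: x=[101.9800 90.8300 74.1100 31.8050 14.7650 8.5100] k=[97 87 73 37 17 11]
t=23: x=[96.1500 86.6600 71.1300 38.3600 18.1900 11.5100] k=[97 83 68 37 13 10]

0.4583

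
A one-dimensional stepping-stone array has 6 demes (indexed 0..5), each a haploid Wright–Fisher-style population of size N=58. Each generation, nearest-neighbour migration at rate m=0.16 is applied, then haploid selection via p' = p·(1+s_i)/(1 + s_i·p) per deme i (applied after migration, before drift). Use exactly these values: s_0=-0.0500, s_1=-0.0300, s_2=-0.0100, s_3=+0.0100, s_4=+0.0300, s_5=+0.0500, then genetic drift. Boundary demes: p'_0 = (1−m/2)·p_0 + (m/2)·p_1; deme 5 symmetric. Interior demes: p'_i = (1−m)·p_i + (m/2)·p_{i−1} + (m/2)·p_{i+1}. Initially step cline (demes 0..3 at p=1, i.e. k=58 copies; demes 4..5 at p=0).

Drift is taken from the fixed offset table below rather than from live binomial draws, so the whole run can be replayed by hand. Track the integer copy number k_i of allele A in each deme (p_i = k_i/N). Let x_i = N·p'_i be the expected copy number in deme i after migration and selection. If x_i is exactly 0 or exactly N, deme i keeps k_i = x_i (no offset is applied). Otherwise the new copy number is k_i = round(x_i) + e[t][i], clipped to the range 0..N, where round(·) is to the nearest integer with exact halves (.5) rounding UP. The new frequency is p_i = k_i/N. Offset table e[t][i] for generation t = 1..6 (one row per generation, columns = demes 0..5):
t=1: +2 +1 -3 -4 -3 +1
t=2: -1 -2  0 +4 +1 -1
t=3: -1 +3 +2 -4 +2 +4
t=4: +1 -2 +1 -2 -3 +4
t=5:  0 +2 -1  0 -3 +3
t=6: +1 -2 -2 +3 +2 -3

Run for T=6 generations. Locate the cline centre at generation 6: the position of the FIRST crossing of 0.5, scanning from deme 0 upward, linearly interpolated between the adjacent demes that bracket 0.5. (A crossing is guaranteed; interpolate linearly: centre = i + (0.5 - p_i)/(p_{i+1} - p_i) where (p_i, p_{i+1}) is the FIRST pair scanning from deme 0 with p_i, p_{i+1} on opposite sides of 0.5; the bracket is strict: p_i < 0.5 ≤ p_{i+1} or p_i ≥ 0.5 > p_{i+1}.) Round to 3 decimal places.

3.480

t=0: k=[58 58 58 58 0 0]
t=1: x=[58.0000 58.0000 58.0000 53.4023 4.7678 0.0000] k=[58 58 58 49 2 0]
t=2: x=[58.0000 58.0000 57.2728 46.0547 5.7513 0.1680] k=[58 58 57 50 7 0]
t=3: x=[58.0000 57.9175 56.5054 47.2077 10.1247 0.5877] k=[58 58 58 43 12 5]
t=4: x=[58.0000 58.0000 56.7881 41.8363 14.2351 5.8102] k=[58 58 58 40 11 10]
t=5: x=[58.0000 58.0000 56.5458 39.2465 13.5444 10.4928] k=[58 58 56 39 11 13]
t=6: x=[58.0000 57.8351 54.7695 38.2498 13.7070 13.3344] k=[58 56 53 41 16 10]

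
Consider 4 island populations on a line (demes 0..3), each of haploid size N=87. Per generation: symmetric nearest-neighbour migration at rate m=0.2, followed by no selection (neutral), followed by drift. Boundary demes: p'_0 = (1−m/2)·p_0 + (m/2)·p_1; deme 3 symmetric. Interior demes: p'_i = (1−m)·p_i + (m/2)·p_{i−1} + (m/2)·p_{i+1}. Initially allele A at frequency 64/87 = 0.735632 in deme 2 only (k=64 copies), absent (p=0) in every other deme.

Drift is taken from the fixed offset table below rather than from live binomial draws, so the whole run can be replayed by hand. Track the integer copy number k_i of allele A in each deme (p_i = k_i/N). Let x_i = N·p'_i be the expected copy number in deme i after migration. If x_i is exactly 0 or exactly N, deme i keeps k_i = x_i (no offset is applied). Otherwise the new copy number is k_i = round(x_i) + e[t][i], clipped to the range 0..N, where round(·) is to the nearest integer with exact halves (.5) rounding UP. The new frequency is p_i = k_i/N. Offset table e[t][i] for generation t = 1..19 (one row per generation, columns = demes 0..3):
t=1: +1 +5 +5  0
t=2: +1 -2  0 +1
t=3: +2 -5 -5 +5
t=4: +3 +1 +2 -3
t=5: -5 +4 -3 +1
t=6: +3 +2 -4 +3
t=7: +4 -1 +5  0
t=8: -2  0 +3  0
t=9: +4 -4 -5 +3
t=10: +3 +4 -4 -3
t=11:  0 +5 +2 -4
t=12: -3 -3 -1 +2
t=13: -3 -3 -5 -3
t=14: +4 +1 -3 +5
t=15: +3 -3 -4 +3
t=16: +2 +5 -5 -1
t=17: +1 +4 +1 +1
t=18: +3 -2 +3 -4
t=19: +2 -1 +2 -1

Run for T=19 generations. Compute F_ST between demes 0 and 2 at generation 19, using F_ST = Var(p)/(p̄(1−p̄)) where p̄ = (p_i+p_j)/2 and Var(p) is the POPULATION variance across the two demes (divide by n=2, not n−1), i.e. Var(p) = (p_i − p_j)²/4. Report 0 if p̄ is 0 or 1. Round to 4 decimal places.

0.0106

t=0: k=[0 0 64 0]
t=1: x=[0.0000 6.4000 51.2000 6.4000] k=[0 11 56 6]
t=2: x=[1.1000 14.4000 46.5000 11.0000] k=[2 12 47 12]
t=3: x=[3.0000 14.5000 40.0000 15.5000] k=[5 10 35 21]
t=4: x=[5.5000 12.0000 31.1000 22.4000] k=[9 13 33 19]
t=5: x=[9.4000 14.6000 29.6000 20.4000] k=[4 19 27 21]
t=6: x=[5.5000 18.3000 25.6000 21.6000] k=[9 20 22 25]
t=7: x=[10.1000 19.1000 22.1000 24.7000] k=[14 18 27 25]
t=8: x=[14.4000 18.5000 25.9000 25.2000] k=[12 19 29 25]
t=9: x=[12.7000 19.3000 27.6000 25.4000] k=[17 15 23 28]
t=10: x=[16.8000 16.0000 22.7000 27.5000] k=[20 20 19 25]
t=11: x=[20.0000 19.9000 19.7000 24.4000] k=[20 25 22 20]
t=12: x=[20.5000 24.2000 22.1000 20.2000] k=[18 21 21 22]
t=13: x=[18.3000 20.7000 21.1000 21.9000] k=[15 18 16 19]
t=14: x=[15.3000 17.5000 16.5000 18.7000] k=[19 19 14 24]
t=15: x=[19.0000 18.5000 15.5000 23.0000] k=[22 16 12 26]
t=16: x=[21.4000 16.2000 13.8000 24.6000] k=[23 21 9 24]
t=17: x=[22.8000 20.0000 11.7000 22.5000] k=[24 24 13 24]
t=18: x=[24.0000 22.9000 15.2000 22.9000] k=[27 21 18 19]
t=19: x=[26.4000 21.3000 18.4000 18.9000] k=[28 20 20 18]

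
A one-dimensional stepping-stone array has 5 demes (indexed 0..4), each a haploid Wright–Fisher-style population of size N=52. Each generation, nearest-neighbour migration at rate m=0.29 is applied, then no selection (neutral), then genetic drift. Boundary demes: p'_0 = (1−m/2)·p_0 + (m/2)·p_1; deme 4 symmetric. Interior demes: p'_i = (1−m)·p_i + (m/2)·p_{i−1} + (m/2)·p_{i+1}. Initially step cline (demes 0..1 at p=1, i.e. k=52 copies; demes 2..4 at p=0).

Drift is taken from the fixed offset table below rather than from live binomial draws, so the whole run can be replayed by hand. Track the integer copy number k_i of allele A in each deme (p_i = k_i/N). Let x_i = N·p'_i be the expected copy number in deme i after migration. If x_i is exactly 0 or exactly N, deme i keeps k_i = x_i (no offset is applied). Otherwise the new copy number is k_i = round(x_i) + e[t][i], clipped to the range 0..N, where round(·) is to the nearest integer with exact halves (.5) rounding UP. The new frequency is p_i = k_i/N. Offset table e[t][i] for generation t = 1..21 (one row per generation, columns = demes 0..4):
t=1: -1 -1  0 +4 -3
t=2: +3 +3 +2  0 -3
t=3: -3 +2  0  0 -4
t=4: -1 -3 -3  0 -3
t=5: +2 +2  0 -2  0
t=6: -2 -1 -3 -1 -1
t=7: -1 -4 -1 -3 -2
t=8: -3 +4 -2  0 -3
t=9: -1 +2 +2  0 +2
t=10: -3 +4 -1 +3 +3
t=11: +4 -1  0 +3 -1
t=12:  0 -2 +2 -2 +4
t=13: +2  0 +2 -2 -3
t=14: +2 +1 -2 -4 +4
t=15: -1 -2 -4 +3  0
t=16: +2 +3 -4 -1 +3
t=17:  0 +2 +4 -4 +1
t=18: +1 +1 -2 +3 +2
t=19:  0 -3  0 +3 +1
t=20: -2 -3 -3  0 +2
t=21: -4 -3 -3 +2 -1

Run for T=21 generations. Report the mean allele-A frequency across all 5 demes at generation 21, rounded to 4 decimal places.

0.3500

t=0: k=[52 52 0 0 0]
t=1: x=[52.0000 44.4600 7.5400 0.0000 0.0000] k=[52 43 8 0 0]
t=2: x=[50.6950 39.2300 11.9150 1.1600 0.0000] k=[52 42 14 1 0]
t=3: x=[50.5500 39.3900 16.1750 2.7400 0.1450] k=[48 41 16 3 0]
t=4: x=[46.9850 38.3900 17.7400 4.4500 0.4350] k=[46 35 15 4 0]
t=5: x=[44.4050 33.6950 16.3050 5.0150 0.5800] k=[46 36 16 3 1]
t=6: x=[44.5500 34.5500 17.0150 4.5950 1.2900] k=[43 34 14 4 0]
t=7: x=[41.6950 32.4050 15.4500 4.8700 0.5800] k=[41 28 14 2 0]
t=8: x=[39.1150 27.8550 14.2900 3.4500 0.2900] k=[36 32 12 3 0]
t=9: x=[35.4200 29.6800 13.5950 3.8700 0.4350] k=[34 32 16 4 2]
t=10: x=[33.7100 29.9700 16.5800 5.4500 2.2900] k=[31 34 16 8 5]
t=11: x=[31.4350 30.9550 17.4500 8.7250 5.4350] k=[35 30 17 12 4]
t=12: x=[34.2750 28.8400 18.1600 11.5650 5.1600] k=[34 27 20 10 9]
t=13: x=[32.9850 27.0000 19.5650 11.3050 9.1450] k=[35 27 22 9 6]
t=14: x=[33.8400 27.4350 20.8400 10.4500 6.4350] k=[36 28 19 6 10]
t=15: x=[34.8400 27.8550 18.4200 8.4650 9.4200] k=[34 26 14 11 9]
t=16: x=[32.8400 25.4200 15.3050 11.1450 9.2900] k=[35 28 11 10 12]
t=17: x=[33.9850 26.5500 13.3200 10.4350 11.7100] k=[34 29 17 6 13]
t=18: x=[33.2750 27.9850 17.1450 8.6100 11.9850] k=[34 29 15 12 14]
t=19: x=[33.2750 27.6950 16.5950 12.7250 13.7100] k=[33 25 17 16 15]
t=20: x=[31.8400 25.0000 18.0150 16.0000 15.1450] k=[30 22 15 16 17]
t=21: x=[28.8400 22.1450 16.1600 16.0000 16.8550] k=[25 19 13 18 16]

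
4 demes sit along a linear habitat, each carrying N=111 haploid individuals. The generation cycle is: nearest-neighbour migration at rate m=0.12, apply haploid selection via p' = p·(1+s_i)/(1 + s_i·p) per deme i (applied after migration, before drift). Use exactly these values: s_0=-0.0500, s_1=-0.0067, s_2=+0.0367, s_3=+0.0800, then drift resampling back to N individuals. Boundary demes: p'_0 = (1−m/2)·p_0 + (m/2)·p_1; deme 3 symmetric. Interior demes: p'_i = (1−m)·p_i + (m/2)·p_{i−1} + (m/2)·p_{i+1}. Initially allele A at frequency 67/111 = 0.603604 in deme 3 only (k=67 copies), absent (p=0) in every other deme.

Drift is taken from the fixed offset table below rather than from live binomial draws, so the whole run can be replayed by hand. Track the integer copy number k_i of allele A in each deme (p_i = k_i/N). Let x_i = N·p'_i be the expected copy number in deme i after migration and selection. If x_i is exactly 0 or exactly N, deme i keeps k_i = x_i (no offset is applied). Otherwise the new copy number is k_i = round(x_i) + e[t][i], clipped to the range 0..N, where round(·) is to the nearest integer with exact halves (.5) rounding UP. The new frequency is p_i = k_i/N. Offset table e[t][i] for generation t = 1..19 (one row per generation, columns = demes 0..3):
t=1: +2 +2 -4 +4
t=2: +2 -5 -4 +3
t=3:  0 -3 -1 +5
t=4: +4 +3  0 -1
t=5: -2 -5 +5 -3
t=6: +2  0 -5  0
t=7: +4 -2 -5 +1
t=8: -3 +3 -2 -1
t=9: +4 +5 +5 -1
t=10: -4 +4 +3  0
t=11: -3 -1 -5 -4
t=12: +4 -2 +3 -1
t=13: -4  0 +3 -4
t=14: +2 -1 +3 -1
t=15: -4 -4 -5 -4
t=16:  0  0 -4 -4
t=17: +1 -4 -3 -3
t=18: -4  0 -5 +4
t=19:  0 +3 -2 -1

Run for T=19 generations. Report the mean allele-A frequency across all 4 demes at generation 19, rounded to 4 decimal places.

t=0: k=[0 0 0 67]
t=1: x=[0.0000 0.0000 4.1620 65.0650] k=[0 0 0 69]
t=2: x=[0.0000 0.0000 4.2861 66.9205] k=[0 0 0 70]
t=3: x=[0.0000 0.0000 4.3481 67.8465] k=[0 0 3 73]
t=4: x=[0.0000 0.1788 7.2608 70.7937] k=[0 3 7 70]
t=5: x=[0.1710 3.0401 10.8889 68.2598] k=[0 0 16 65]
t=6: x=[0.0000 0.9536 18.5297 64.1553] k=[0 1 14 64]
t=7: x=[0.0570 1.7087 16.7256 63.1056] k=[4 0 12 64]
t=8: x=[3.5781 0.9536 14.8577 62.9867] k=[1 4 13 62]
t=9: x=[1.1216 4.3319 15.8843 61.1806] k=[5 9 21 60]
t=10: x=[4.9898 9.4219 23.2761 59.7882] k=[1 13 26 60]
t=11: x=[1.6353 12.9827 28.0080 60.0868] k=[0 12 23 56]
t=12: x=[0.6842 11.8686 25.0114 56.1553] k=[5 10 28 55]
t=13: x=[5.0470 10.7147 29.3108 55.5146] k=[1 11 32 52]
t=14: x=[1.5211 11.5900 32.7662 52.9262] k=[4 11 36 52]
t=15: x=[4.2074 12.0078 36.3354 53.1674] k=[0 8 31 49]
t=16: x=[0.4561 8.8451 31.5069 50.0259] k=[0 9 28 46]
t=17: x=[0.5131 9.5412 28.7003 46.9922] k=[2 6 26 44]
t=18: x=[2.1301 6.9163 26.6022 44.9628] k=[0 7 22 49]
t=19: x=[0.3991 7.4332 23.3782 49.4807] k=[0 10 21 48]

0.1779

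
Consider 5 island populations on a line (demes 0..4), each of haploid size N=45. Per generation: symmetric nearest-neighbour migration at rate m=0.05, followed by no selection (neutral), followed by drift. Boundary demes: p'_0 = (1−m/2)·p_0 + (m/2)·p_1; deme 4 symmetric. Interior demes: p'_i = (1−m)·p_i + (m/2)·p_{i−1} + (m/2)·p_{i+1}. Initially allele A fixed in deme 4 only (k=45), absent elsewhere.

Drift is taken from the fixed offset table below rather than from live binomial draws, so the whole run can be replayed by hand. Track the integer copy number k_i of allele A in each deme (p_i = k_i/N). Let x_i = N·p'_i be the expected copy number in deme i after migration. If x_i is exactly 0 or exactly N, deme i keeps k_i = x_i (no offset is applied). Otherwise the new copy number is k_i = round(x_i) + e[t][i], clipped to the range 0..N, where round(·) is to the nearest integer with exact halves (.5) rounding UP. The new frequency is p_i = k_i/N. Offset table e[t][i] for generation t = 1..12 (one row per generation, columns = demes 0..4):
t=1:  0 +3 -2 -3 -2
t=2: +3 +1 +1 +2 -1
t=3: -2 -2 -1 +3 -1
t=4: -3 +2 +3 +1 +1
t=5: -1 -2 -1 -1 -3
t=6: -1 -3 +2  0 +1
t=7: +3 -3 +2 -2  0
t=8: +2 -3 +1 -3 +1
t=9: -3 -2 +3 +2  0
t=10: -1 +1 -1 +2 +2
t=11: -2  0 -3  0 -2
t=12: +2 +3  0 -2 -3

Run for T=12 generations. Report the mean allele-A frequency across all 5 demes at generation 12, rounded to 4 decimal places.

0.2178

t=0: k=[0 0 0 0 45]
t=1: x=[0.0000 0.0000 0.0000 1.1250 43.8750] k=[0 0 0 0 42]
t=2: x=[0.0000 0.0000 0.0000 1.0500 40.9500] k=[0 0 0 3 40]
t=3: x=[0.0000 0.0000 0.0750 3.8500 39.0750] k=[0 0 0 7 38]
t=4: x=[0.0000 0.0000 0.1750 7.6000 37.2250] k=[0 0 3 9 38]
t=5: x=[0.0000 0.0750 3.0750 9.5750 37.2750] k=[0 0 2 9 34]
t=6: x=[0.0000 0.0500 2.1250 9.4500 33.3750] k=[0 0 4 9 34]
t=7: x=[0.0000 0.1000 4.0250 9.5000 33.3750] k=[0 0 6 8 33]
t=8: x=[0.0000 0.1500 5.9000 8.5750 32.3750] k=[0 0 7 6 33]
t=9: x=[0.0000 0.1750 6.8000 6.7000 32.3250] k=[0 0 10 9 32]
t=10: x=[0.0000 0.2500 9.7250 9.6000 31.4250] k=[0 1 9 12 33]
t=11: x=[0.0250 1.1750 8.8750 12.4500 32.4750] k=[0 1 6 12 30]
t=12: x=[0.0250 1.1000 6.0250 12.3000 29.5500] k=[2 4 6 10 27]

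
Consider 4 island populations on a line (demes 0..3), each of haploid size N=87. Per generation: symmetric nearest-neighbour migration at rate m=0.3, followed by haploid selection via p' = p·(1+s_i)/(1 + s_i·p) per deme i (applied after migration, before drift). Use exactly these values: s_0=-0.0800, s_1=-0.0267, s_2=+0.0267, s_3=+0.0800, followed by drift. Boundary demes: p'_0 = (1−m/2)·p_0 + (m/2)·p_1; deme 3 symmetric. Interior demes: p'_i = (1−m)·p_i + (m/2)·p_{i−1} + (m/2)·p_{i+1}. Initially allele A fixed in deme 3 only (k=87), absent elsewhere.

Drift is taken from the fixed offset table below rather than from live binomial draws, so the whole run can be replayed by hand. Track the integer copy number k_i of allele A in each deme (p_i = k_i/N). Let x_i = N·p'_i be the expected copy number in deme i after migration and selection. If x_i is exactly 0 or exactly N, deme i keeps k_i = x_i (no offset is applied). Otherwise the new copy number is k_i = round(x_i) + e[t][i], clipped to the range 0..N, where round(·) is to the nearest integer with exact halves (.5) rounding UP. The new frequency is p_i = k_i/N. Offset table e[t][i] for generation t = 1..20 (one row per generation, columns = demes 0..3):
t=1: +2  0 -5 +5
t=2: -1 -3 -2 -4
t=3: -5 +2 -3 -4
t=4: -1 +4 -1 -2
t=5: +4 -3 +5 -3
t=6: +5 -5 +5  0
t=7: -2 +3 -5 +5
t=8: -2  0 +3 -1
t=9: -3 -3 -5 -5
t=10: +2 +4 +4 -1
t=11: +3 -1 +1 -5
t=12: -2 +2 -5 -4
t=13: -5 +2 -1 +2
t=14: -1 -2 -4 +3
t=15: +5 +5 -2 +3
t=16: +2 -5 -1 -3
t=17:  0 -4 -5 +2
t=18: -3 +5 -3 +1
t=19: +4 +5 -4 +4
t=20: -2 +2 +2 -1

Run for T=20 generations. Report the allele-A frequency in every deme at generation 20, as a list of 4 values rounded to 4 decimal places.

[0.1264, 0.2414, 0.2759, 0.4368]

t=0: k=[0 0 0 87]
t=1: x=[0.0000 0.0000 13.3450 74.7809] k=[0 0 8 80]
t=2: x=[0.0000 1.1684 17.9728 70.2649] k=[0 0 16 66]
t=3: x=[0.0000 2.3376 21.5240 59.9548] k=[0 4 19 56]
t=4: x=[0.5523 5.5087 22.7398 52.0704] k=[0 10 22 50]
t=5: x=[1.3819 10.0568 24.8653 47.4650] k=[5 7 30 44]
t=6: x=[4.8999 9.9099 29.1586 43.5732] k=[10 5 34 44]
t=7: x=[8.5830 9.8609 31.6789 44.1737] k=[7 13 27 49]
t=8: x=[7.3212 13.8814 28.7045 47.3656] k=[5 14 32 46]
t=9: x=[5.8763 15.0109 31.9307 45.5723] k=[3 12 27 41]
t=10: x=[4.0181 12.6055 27.3416 40.5611] k=[6 17 31 40]
t=11: x=[7.0879 17.0755 30.7720 40.3094] k=[10 16 32 35]
t=12: x=[10.1295 17.1247 30.5704 36.1650] k=[8 19 26 32]
t=13: x=[8.9575 18.0104 26.3313 32.6542] k=[4 20 25 35]
t=14: x=[5.9229 17.9612 26.2302 35.0988] k=[5 16 22 38]
t=15: x=[6.1556 14.9126 23.9547 37.2293] k=[11 20 22 40]
t=16: x=[11.4925 18.5519 24.8653 38.9481] k=[13 14 24 36]
t=17: x=[12.2461 15.0109 24.7641 35.8098] k=[12 11 20 38]
t=18: x=[11.0221 12.2131 21.7774 36.9254] k=[8 17 19 38]
t=19: x=[8.6766 15.6005 21.9800 36.7734] k=[13 21 18 41]
t=20: x=[13.2368 18.9459 22.3346 39.2005] k=[11 21 24 38]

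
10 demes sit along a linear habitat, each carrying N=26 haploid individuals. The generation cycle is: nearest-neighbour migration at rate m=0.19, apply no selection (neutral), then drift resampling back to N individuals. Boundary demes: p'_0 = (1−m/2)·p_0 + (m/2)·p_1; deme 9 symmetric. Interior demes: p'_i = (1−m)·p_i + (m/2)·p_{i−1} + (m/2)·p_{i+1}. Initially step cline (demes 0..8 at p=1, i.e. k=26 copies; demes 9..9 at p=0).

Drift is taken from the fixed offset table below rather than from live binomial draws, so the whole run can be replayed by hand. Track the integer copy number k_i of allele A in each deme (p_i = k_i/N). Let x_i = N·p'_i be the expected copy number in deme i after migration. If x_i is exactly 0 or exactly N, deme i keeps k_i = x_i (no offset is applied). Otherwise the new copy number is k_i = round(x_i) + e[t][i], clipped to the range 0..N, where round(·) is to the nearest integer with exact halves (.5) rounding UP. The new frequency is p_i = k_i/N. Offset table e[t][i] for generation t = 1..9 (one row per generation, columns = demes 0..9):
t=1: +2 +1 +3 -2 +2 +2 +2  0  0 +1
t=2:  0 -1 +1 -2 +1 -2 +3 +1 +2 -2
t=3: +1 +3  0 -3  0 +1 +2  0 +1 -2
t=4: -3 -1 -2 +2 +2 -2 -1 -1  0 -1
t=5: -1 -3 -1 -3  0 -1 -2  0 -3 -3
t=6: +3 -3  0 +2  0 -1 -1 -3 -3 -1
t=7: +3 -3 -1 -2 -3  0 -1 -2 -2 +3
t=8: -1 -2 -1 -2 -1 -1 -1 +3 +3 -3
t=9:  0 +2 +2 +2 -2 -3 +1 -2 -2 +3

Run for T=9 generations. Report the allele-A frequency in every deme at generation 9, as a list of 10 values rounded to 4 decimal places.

[1.0000, 1.0000, 1.0000, 1.0000, 0.7692, 0.8077, 0.8462, 0.6923, 0.4615, 0.3077]

t=0: k=[26 26 26 26 26 26 26 26 26 0]
t=1: x=[26.0000 26.0000 26.0000 26.0000 26.0000 26.0000 26.0000 26.0000 23.5300 2.4700] k=[26 26 26 26 26 26 26 26 24 3]
t=2: x=[26.0000 26.0000 26.0000 26.0000 26.0000 26.0000 26.0000 25.8100 22.1950 4.9950] k=[26 26 26 26 26 26 26 26 24 3]
t=3: x=[26.0000 26.0000 26.0000 26.0000 26.0000 26.0000 26.0000 25.8100 22.1950 4.9950] k=[26 26 26 26 26 26 26 26 23 3]
t=4: x=[26.0000 26.0000 26.0000 26.0000 26.0000 26.0000 26.0000 25.7150 21.3850 4.9000] k=[26 26 26 26 26 26 26 25 21 4]
t=5: x=[26.0000 26.0000 26.0000 26.0000 26.0000 26.0000 25.9050 24.7150 19.7650 5.6150] k=[26 26 26 26 26 26 24 25 17 3]
t=6: x=[26.0000 26.0000 26.0000 26.0000 26.0000 25.8100 24.2850 24.1450 16.4300 4.3300] k=[26 26 26 26 26 25 23 21 13 3]
t=7: x=[26.0000 26.0000 26.0000 26.0000 25.9050 24.9050 23.0000 20.4300 12.8100 3.9500] k=[26 26 26 26 23 25 22 18 11 7]
t=8: x=[26.0000 26.0000 26.0000 25.7150 23.4750 24.5250 21.9050 17.7150 11.2850 7.3800] k=[26 26 26 24 22 24 21 21 14 4]
t=9: x=[26.0000 26.0000 25.8100 24.0000 22.3800 23.5250 21.2850 20.3350 13.7150 4.9500] k=[26 26 26 26 20 21 22 18 12 8]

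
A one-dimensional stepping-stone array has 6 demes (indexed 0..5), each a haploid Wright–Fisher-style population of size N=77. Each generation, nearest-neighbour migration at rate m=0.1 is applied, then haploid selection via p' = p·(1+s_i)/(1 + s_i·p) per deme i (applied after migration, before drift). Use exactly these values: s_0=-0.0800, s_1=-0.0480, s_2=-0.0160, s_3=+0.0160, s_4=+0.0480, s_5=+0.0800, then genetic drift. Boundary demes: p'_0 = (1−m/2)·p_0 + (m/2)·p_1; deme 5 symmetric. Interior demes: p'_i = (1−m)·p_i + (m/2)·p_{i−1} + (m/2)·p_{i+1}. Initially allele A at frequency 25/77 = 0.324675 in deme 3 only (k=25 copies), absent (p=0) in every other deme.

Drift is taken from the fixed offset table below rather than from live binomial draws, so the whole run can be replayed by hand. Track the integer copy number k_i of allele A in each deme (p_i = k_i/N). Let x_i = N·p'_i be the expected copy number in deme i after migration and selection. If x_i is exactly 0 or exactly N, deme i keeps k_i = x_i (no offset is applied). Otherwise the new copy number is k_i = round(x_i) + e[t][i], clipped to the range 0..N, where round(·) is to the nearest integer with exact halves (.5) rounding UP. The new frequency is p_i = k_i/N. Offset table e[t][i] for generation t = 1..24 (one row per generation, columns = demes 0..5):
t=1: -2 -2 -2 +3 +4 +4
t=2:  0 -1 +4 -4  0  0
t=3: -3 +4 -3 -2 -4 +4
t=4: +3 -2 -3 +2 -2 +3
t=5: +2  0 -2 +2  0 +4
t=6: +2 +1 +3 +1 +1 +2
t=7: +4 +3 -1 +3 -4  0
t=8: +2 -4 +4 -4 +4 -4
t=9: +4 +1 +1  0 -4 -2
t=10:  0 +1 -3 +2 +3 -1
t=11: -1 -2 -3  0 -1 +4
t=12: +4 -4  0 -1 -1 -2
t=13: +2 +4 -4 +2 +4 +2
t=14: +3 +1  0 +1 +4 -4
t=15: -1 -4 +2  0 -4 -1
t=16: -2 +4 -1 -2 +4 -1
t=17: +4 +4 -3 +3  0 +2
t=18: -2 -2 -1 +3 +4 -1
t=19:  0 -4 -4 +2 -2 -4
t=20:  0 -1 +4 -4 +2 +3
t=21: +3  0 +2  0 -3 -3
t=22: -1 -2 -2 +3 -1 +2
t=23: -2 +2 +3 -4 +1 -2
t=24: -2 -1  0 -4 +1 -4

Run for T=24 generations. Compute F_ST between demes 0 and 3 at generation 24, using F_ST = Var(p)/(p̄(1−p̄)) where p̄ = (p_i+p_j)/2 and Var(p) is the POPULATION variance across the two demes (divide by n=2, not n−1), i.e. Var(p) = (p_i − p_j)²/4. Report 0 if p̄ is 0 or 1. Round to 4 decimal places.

t=0: k=[0 0 0 25 0 0]
t=1: x=[0.0000 0.0000 1.2303 22.7536 1.3090 0.0000] k=[0 0 0 26 5 0]
t=2: x=[0.0000 0.0000 1.2795 23.9109 6.0565 0.2699] k=[0 0 5 20 6 0]
t=3: x=[0.0000 0.2380 5.4182 18.7744 6.6805 0.3239] k=[0 4 2 17 3 4]
t=4: x=[0.1840 3.5305 2.8061 15.7479 3.9208 4.2486] k=[3 2 0 18 2 7]
t=5: x=[2.7223 1.8587 0.9842 16.5049 3.1903 7.2392] k=[5 2 0 19 3 11]
t=6: x=[4.4846 1.9541 1.0334 17.4634 4.3901 11.3233] k=[6 3 4 18 5 13]
t=7: x=[5.4149 3.0525 4.5800 16.8581 6.3166 13.4322] k=[9 6 4 20 2 13]
t=8: x=[8.2176 5.7814 4.8265 18.5224 3.6078 13.2743] k=[10 2 9 15 8 9]
t=9: x=[8.9210 2.6225 8.8232 14.5363 8.7573 9.5769] k=[13 4 10 15 5 8]
t=10: x=[11.6985 4.5354 9.8111 14.4353 5.9004 8.4094] k=[12 6 7 16 9 7]
t=11: x=[10.8965 6.0692 7.2928 15.3946 9.6384 7.6119] k=[10 4 4 15 9 12]
t=12: x=[9.0149 4.1046 4.4814 14.3343 9.8456 12.6424] k=[13 0 4 13 9 11]
t=13: x=[11.5097 0.8096 4.1857 12.5155 9.6902 11.6402] k=[14 5 0 15 14 14]
t=14: x=[12.6440 4.9665 0.9842 14.3848 14.5966 14.9032] k=[16 6 1 15 19 11]
t=15: x=[14.4934 5.9733 1.9196 14.6877 19.0645 12.1679] k=[13 2 4 15 15 11]
t=16: x=[11.6041 2.5270 4.3829 14.6373 15.3686 11.9569] k=[10 7 3 13 19 11]
t=17: x=[9.1557 6.6452 3.6436 12.9703 18.9621 12.1679] k=[13 11 1 16 19 14]
t=18: x=[12.0292 10.1583 2.2150 15.5965 19.2694 15.1655] k=[10 8 1 19 23 14]
t=19: x=[9.2027 7.4138 2.2150 18.5224 23.1009 15.3752] k=[9 3 0 21 21 11]
t=20: x=[8.0770 3.0047 1.1811 20.1855 21.2129 12.2734] k=[8 2 5 16 23 15]
t=21: x=[7.1411 2.3360 5.3196 16.0003 22.9990 16.3701] k=[10 2 7 16 20 13]
t=22: x=[8.9210 2.5270 7.0954 15.9498 20.1394 14.2208] k=[8 1 5 19 19 16]
t=23: x=[7.0944 1.4770 5.4182 18.5224 19.5254 17.1542] k=[5 3 8 15 21 15]
t=24: x=[4.5311 3.1959 7.9838 15.1422 21.1107 16.2654] k=[3 2 8 11 22 12]

0.0327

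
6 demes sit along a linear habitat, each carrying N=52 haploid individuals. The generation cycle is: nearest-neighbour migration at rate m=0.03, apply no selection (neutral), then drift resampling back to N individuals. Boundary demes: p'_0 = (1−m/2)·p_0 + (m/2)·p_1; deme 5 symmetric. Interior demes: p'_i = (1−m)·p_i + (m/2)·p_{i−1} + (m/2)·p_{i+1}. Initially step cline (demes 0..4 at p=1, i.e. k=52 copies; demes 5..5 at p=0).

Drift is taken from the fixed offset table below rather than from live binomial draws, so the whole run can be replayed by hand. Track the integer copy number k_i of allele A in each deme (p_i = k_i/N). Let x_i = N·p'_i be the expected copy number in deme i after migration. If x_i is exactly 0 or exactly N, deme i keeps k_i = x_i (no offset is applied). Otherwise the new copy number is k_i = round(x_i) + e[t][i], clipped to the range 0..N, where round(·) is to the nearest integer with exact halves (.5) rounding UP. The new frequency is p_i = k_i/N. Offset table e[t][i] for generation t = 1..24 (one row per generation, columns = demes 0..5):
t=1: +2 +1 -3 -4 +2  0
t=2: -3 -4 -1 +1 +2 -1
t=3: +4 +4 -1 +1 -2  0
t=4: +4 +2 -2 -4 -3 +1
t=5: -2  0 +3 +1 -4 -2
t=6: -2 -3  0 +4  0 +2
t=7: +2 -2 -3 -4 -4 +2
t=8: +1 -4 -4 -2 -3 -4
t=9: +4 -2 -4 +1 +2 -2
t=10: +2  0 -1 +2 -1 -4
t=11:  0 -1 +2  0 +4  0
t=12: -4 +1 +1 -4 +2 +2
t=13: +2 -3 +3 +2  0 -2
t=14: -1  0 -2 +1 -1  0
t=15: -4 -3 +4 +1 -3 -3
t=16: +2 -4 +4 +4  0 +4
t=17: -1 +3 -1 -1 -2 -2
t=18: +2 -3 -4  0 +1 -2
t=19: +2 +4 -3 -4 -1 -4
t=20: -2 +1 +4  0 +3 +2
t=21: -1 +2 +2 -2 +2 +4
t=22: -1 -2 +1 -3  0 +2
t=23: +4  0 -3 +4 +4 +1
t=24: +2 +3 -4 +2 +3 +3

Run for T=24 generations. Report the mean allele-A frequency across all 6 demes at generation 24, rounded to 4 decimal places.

0.8077

t=0: k=[52 52 52 52 52 0]
t=1: x=[52.0000 52.0000 52.0000 52.0000 51.2200 0.7800] k=[52 52 52 52 52 1]
t=2: x=[52.0000 52.0000 52.0000 52.0000 51.2350 1.7650] k=[52 52 52 52 52 1]
t=3: x=[52.0000 52.0000 52.0000 52.0000 51.2350 1.7650] k=[52 52 52 52 49 2]
t=4: x=[52.0000 52.0000 52.0000 51.9550 48.3400 2.7050] k=[52 52 52 48 45 4]
t=5: x=[52.0000 52.0000 51.9400 48.0150 44.4300 4.6150] k=[52 52 52 49 40 3]
t=6: x=[52.0000 52.0000 51.9550 48.9100 39.5800 3.5550] k=[52 52 52 52 40 6]
t=7: x=[52.0000 52.0000 52.0000 51.8200 39.6700 6.5100] k=[52 52 52 48 36 9]
t=8: x=[52.0000 52.0000 51.9400 47.8800 35.7750 9.4050] k=[52 52 48 46 33 5]
t=9: x=[52.0000 51.9400 48.0300 45.8350 32.7750 5.4200] k=[52 50 44 47 35 3]
t=10: x=[51.9700 49.9400 44.1350 46.7750 34.7000 3.4800] k=[52 50 43 49 34 0]
t=11: x=[51.9700 49.9250 43.1950 48.6850 33.7150 0.5100] k=[52 49 45 49 38 1]
t=12: x=[51.9550 48.9850 45.1200 48.7750 37.6100 1.5550] k=[48 50 46 45 40 4]
t=13: x=[48.0300 49.9100 46.0450 44.9400 39.5350 4.5400] k=[50 47 49 47 40 3]
t=14: x=[49.9550 47.0750 48.9400 46.9250 39.5500 3.5550] k=[49 47 47 48 39 4]
t=15: x=[48.9700 47.0300 47.0150 47.8500 38.6100 4.5250] k=[45 44 51 49 36 2]
t=16: x=[44.9850 44.1200 50.8650 48.8350 35.6850 2.5100] k=[47 40 52 52 36 7]
t=17: x=[46.8950 40.2850 51.8200 51.7600 35.8050 7.4350] k=[46 43 51 51 34 5]
t=18: x=[45.9550 43.1650 50.8800 50.7450 33.8200 5.4350] k=[48 40 47 51 35 3]
t=19: x=[47.8800 40.2250 46.9550 50.7000 34.7600 3.4800] k=[50 44 44 47 34 0]
t=20: x=[49.9100 44.0900 44.0450 46.7600 33.6850 0.5100] k=[48 45 48 47 37 3]
t=21: x=[47.9550 45.0900 47.9400 46.8650 36.6400 3.5100] k=[47 47 50 45 39 8]
t=22: x=[47.0000 47.0450 49.8800 44.9850 38.6250 8.4650] k=[46 45 51 42 39 10]
t=23: x=[45.9850 45.1050 50.7750 42.0900 38.6100 10.4350] k=[50 45 48 46 43 11]
t=24: x=[49.9250 45.1200 47.9250 45.9850 42.5650 11.4800] k=[52 48 44 48 46 14]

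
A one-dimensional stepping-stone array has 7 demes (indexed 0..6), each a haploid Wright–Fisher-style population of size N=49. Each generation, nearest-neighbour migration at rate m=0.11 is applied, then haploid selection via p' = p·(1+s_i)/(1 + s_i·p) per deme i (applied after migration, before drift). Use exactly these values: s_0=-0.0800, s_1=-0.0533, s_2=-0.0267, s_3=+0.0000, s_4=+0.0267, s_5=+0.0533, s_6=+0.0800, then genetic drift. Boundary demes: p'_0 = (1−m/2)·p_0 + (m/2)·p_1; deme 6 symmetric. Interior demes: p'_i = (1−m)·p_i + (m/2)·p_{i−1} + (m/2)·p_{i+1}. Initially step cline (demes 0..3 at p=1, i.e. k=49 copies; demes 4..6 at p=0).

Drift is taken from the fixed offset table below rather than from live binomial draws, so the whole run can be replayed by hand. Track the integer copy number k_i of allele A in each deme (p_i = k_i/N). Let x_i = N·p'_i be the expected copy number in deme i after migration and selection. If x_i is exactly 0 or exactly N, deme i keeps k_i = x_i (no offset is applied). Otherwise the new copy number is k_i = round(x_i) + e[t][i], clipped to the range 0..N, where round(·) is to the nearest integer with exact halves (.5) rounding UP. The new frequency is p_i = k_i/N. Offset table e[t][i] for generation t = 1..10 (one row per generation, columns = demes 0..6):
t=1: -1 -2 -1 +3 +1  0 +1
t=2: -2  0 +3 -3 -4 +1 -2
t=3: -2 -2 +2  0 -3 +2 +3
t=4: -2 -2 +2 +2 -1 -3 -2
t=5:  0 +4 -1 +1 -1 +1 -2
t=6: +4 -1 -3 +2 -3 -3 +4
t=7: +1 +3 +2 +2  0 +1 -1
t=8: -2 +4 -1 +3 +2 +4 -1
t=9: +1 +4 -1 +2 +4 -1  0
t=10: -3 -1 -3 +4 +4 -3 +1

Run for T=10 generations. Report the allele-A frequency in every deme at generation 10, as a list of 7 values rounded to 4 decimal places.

[1.0000, 0.9796, 0.8571, 0.9184, 0.3878, 0.0408, 0.0612]

t=0: k=[49 49 49 49 0 0 0]
t=1: x=[49.0000 49.0000 49.0000 46.3050 2.7629 0.0000 0.0000] k=[49 49 49 49 4 0 0]
t=2: x=[49.0000 49.0000 49.0000 46.5250 6.4002 0.2317 0.0000] k=[49 49 49 44 2 1 0]
t=3: x=[49.0000 49.0000 48.7175 41.9650 4.3585 1.0522 0.0594] k=[49 49 49 42 1 3 3]
t=4: x=[49.0000 49.0000 48.6045 40.1300 3.4485 3.0345 3.2242] k=[49 49 49 42 2 0 1]
t=5: x=[49.0000 49.0000 48.6045 40.1850 4.1899 0.1738 1.0190] k=[49 49 48 41 3 1 0]
t=6: x=[49.0000 48.9419 47.6345 39.2950 5.0991 1.1100 0.0594] k=[49 48 45 41 2 0 4]
t=7: x=[48.9402 47.8290 44.8432 39.0750 4.1336 0.3475 4.0574] k=[49 49 47 41 4 1 3]
t=8: x=[49.0000 48.8838 46.7219 39.2950 6.0075 1.3411 3.1065] k=[49 49 46 42 8 5 2]
t=9: x=[49.0000 48.8257 45.8666 40.3500 9.9117 5.2380 2.3300] k=[49 49 45 42 14 4 2]
t=10: x=[49.0000 48.7677 44.9557 40.6250 15.2655 4.6542 2.2710] k=[49 48 42 45 19 2 3]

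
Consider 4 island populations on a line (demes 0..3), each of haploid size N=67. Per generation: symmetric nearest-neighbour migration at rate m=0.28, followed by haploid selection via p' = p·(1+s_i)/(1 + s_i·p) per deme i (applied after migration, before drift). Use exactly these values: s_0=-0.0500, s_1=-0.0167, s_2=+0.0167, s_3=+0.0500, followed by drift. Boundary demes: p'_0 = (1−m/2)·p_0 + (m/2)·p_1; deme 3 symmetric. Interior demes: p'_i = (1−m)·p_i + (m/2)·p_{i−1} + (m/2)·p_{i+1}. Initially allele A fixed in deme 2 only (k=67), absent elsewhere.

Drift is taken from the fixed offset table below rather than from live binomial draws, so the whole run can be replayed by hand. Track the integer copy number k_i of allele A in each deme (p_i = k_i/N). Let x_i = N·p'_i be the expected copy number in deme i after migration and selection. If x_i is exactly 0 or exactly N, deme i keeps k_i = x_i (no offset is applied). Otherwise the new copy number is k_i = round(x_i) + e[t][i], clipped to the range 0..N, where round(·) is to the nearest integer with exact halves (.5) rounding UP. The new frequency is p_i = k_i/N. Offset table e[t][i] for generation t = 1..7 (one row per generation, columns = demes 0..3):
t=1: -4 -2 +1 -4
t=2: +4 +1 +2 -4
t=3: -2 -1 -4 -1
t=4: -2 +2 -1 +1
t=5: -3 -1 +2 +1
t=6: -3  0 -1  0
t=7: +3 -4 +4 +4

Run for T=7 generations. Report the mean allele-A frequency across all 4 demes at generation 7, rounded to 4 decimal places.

t=0: k=[0 0 67 0]
t=1: x=[0.0000 9.2450 48.4629 9.7805] k=[0 7 49 6]
t=2: x=[0.9317 11.7361 37.3740 12.5088] k=[5 13 39 9]
t=3: x=[5.8407 15.3201 31.4362 13.7248] k=[4 14 27 13]
t=4: x=[5.1508 14.2303 23.4719 15.5346] k=[3 16 22 17]
t=5: x=[4.5955 14.8247 20.6961 18.3427] k=[2 14 23 19]
t=6: x=[3.5056 13.3986 21.4206 20.2425] k=[1 13 20 20]
t=7: x=[2.5511 12.1318 19.2464 20.6912] k=[6 8 23 25]

0.2313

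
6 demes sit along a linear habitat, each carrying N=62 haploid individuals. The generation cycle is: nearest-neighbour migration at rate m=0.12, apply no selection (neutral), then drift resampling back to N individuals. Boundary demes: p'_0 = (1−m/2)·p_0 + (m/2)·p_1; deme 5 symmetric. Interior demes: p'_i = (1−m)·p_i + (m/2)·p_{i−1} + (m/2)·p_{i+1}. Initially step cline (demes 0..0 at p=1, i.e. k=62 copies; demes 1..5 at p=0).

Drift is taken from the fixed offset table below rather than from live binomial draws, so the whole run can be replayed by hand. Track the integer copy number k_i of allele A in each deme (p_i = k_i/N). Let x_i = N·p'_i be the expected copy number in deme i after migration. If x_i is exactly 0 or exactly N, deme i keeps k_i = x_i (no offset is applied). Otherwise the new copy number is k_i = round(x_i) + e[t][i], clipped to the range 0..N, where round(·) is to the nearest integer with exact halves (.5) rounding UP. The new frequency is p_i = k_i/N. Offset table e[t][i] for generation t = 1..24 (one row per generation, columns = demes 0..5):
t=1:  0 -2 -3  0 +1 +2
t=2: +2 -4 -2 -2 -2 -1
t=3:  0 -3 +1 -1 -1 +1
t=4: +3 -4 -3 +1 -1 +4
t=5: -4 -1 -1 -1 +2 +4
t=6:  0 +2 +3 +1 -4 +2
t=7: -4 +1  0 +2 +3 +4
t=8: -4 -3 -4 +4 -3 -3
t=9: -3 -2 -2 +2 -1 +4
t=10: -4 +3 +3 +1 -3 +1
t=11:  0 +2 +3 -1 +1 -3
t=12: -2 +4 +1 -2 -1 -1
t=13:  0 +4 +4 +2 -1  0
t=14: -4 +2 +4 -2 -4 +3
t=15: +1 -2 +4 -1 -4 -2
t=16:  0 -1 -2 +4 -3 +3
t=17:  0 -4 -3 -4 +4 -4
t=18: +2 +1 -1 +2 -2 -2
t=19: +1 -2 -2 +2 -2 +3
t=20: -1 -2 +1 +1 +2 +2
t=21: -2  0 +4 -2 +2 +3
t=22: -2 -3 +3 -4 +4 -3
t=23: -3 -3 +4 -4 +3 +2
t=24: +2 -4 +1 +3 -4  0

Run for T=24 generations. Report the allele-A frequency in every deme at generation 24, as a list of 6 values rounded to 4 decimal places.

t=0: k=[62 0 0 0 0 0]
t=1: x=[58.2800 3.7200 0.0000 0.0000 0.0000 0.0000] k=[58 2 0 0 0 0]
t=2: x=[54.6400 5.2400 0.1200 0.0000 0.0000 0.0000] k=[57 1 0 0 0 0]
t=3: x=[53.6400 4.3000 0.0600 0.0000 0.0000 0.0000] k=[54 1 1 0 0 0]
t=4: x=[50.8200 4.1800 0.9400 0.0600 0.0000 0.0000] k=[54 0 0 1 0 0]
t=5: x=[50.7600 3.2400 0.0600 0.8800 0.0600 0.0000] k=[47 2 0 0 2 0]
t=6: x=[44.3000 4.5800 0.1200 0.1200 1.7600 0.1200] k=[44 7 3 1 0 2]
t=7: x=[41.7800 8.9800 3.1200 1.0600 0.1800 1.8800] k=[38 10 3 3 3 6]
t=8: x=[36.3200 11.2600 3.4200 3.0000 3.1800 5.8200] k=[32 8 0 7 0 3]
t=9: x=[30.5600 8.9600 0.9000 6.1600 0.6000 2.8200] k=[28 7 0 8 0 7]
t=10: x=[26.7400 7.8400 0.9000 7.0400 0.9000 6.5800] k=[23 11 4 8 0 8]
t=11: x=[22.2800 11.3000 4.6600 7.2800 0.9600 7.5200] k=[22 13 8 6 2 5]
t=12: x=[21.4600 13.2400 8.1800 5.8800 2.4200 4.8200] k=[19 17 9 4 1 4]
t=13: x=[18.8800 16.6400 9.1800 4.1200 1.3600 3.8200] k=[19 21 13 6 0 4]
t=14: x=[19.1200 20.4000 13.0600 6.0600 0.6000 3.7600] k=[15 22 17 4 0 7]
t=15: x=[15.4200 21.2800 16.5200 4.5400 0.6600 6.5800] k=[16 19 21 4 0 5]
t=16: x=[16.1800 18.9400 19.8600 4.7800 0.5400 4.7000] k=[16 18 18 9 0 8]
t=17: x=[16.1200 17.8800 17.4600 9.0000 1.0200 7.5200] k=[16 14 14 5 5 4]
t=18: x=[15.8800 14.1200 13.4600 5.5400 4.9400 4.0600] k=[18 15 12 8 3 2]
t=19: x=[17.8200 15.0000 11.9400 7.9400 3.2400 2.0600] k=[19 13 10 10 1 5]
t=20: x=[18.6400 13.1800 10.1800 9.4600 1.7800 4.7600] k=[18 11 11 10 4 7]
t=21: x=[17.5800 11.4200 10.9400 9.7000 4.5400 6.8200] k=[16 11 15 8 7 10]
t=22: x=[15.7000 11.5400 14.3400 8.3600 7.2400 9.8200] k=[14 9 17 4 11 7]
t=23: x=[13.7000 9.7800 15.7400 5.2000 10.3400 7.2400] k=[11 7 20 1 13 9]
t=24: x=[10.7600 8.0200 18.0800 2.8600 12.0400 9.2400] k=[13 4 19 6 8 9]

[0.2097, 0.0645, 0.3065, 0.0968, 0.1290, 0.1452]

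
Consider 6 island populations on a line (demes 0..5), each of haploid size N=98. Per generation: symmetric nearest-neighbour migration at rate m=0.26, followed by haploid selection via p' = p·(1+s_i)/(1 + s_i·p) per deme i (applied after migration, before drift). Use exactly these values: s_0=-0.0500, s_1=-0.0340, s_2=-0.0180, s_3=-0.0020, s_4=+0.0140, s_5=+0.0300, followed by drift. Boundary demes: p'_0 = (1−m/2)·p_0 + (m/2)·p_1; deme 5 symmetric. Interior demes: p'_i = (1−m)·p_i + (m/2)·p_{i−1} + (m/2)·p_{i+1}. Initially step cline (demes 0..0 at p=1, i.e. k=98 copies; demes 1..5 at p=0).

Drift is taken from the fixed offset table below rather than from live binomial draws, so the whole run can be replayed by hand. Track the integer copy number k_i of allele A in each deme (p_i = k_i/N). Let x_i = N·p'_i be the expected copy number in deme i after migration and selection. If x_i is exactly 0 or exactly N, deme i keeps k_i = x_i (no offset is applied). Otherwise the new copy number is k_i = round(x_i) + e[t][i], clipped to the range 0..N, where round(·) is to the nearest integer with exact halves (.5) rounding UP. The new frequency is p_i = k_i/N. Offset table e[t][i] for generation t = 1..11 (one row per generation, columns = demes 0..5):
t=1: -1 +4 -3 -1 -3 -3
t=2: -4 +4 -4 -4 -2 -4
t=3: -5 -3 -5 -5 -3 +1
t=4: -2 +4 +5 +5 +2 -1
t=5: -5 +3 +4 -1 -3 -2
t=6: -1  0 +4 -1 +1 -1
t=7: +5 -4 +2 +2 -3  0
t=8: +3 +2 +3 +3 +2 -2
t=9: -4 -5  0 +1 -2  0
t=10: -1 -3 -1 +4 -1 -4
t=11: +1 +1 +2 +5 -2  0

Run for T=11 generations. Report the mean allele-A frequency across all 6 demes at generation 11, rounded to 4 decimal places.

t=0: k=[98 0 0 0 0 0]
t=1: x=[84.6806 12.3615 0.0000 0.0000 0.0000 0.0000] k=[84 16 0 0 0 0]
t=2: x=[74.2492 22.1612 2.0433 0.0000 0.0000 0.0000] k=[70 26 0 0 0 0]
t=3: x=[63.1366 27.6483 3.3212 0.0000 0.0000 0.0000] k=[58 25 0 0 0 0]
t=4: x=[52.4621 25.3840 3.1934 0.0000 0.0000 0.0000] k=[50 29 8 0 0 0]
t=5: x=[46.0163 28.2987 9.5325 1.0379 0.0000 0.0000] k=[41 31 14 0 0 0]
t=6: x=[38.4947 29.3736 14.1684 1.8164 0.0000 0.0000] k=[37 29 18 1 0 0]
t=7: x=[34.8005 27.9143 16.9637 3.0740 0.1318 0.0000] k=[40 24 19 5 0 0]
t=8: x=[36.7347 24.7840 17.5666 6.1584 0.6590 0.0000] k=[40 27 21 9 3 0]
t=9: x=[37.1200 27.2247 19.9301 9.7624 3.4358 0.4017] k=[33 22 20 11 1 0]
t=10: x=[30.4825 22.5636 18.8123 10.8507 2.1997 0.1339] k=[29 20 18 15 1 0]
t=11: x=[26.8193 20.3467 17.6061 13.5466 2.7266 0.1339] k=[28 21 20 19 1 0]

0.1514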